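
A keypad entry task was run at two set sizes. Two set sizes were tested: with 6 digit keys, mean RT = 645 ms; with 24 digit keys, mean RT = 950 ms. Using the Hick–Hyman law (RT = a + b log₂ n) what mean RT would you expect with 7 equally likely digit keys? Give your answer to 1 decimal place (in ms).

678.9 ms

With log₂ n on the abscissa the relation is linear; from the two conditions:
  b = (950 − 645) / (log₂ 24 − log₂ 6) = 305 / (4.5850 − 2.5850) = 152.500 ms/bit
  a = 645 − 152.500 × 2.5850 = 250.793 ms
Then RT(7) = 250.793 + 152.500 × log₂ 7 = 250.793 + 152.500 × 2.8074 ≈ 678.915 ms.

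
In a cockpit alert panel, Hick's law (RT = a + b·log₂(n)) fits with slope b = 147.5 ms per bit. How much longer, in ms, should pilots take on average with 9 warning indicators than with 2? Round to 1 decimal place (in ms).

320.1 ms

Only the slope matters, since a is common to both: ΔRT = b·log₂(n₂/n₁).
log₂(9) − log₂(2) = 3.1699 − 1 = 2.1699.
ΔRT = 147.5 × 2.1699 = 320.064 ms.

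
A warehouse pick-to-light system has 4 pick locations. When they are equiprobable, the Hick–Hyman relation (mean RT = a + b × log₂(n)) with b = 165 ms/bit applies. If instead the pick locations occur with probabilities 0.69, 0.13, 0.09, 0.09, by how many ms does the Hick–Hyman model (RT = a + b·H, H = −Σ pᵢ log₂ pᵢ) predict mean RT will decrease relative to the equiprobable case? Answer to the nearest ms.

The RT saving is b·ΔH. Equiprobable H₀ = log₂(4) = 2.0000 bits; with the given probabilities H = 1.3773 bits.
b·(H₀ − H) = 165 × (2.0000 − 1.3773) = 102.74 ms.

103 ms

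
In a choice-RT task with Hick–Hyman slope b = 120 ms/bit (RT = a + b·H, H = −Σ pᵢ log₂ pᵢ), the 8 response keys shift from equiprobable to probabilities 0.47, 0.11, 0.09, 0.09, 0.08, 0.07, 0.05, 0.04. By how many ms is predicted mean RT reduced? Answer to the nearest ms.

66 ms

Equiprobable entropy H₀ = log₂ 8 = 3.0000 bits.
Skewed entropy H = −Σ pᵢ log₂ pᵢ = 2.4495 bits.
ΔRT = b·(H₀ − H) = 120 × 0.5505 = 66.06 ms.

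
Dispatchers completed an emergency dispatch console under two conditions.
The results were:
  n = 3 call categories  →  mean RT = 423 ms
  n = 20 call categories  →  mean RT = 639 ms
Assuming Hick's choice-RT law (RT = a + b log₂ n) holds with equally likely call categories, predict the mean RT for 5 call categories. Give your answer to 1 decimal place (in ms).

Fit slope and intercept:
  b = (639 − 423) / (log₂ 20 − log₂ 3) = 216 / (4.3219 − 1.5850) = 78.920 ms/bit
  a = 423 − 78.920 × 1.5850 = 297.916 ms
Then RT(5) = 297.916 + 78.920 × log₂ 5 = 297.916 + 78.920 × 2.3219 ≈ 481.161 ms.

481.2 ms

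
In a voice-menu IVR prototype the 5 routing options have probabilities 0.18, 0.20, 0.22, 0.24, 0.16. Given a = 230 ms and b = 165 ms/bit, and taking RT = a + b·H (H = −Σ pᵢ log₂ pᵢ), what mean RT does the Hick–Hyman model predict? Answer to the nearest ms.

611 ms

Entropy contributions −pᵢ log₂ pᵢ: 0.4453, 0.4644, 0.4806, 0.4941, 0.4230; sum H = 2.3074 bits.
RT = a + bH = 230 + 165·2.3074 = 610.72 ms.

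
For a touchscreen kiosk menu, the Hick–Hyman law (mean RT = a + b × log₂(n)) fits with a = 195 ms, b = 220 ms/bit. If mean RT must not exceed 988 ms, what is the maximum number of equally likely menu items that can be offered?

12

220·log₂ n ≤ 988 − 195 = 793, giving log₂ n ≤ 3.6045 and n ≤ 12.164. The largest whole number is 12.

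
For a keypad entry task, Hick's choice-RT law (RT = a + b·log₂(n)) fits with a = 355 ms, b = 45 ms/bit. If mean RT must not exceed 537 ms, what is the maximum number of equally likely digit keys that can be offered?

16

Set 355 + 45·log₂ n ≤ 537 → log₂ n ≤ (537 − 355)/45 = 4.0444.
So n ≤ 2^4.0444 = 16.501; the largest integer n is 16.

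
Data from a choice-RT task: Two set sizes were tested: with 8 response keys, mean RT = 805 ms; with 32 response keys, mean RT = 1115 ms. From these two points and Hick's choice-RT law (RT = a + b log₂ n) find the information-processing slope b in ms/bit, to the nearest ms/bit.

155 ms/bit

The slope on a log₂ axis is (1115 − 805) / (5 − 3) = 155 ms/bit.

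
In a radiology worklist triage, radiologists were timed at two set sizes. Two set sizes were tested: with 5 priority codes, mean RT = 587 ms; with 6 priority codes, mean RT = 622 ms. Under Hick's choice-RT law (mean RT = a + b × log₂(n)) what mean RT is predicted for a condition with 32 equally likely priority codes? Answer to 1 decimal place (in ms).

Fit slope and intercept:
  b = (622 − 587) / (log₂ 6 − log₂ 5) = 35 / (2.5850 − 2.3219) = 133.062 ms/bit
  a = 587 − 133.062 × 2.3219 = 278.039 ms
Then RT(32) = 278.039 + 133.062 × log₂ 32 = 278.039 + 133.062 × 5 ≈ 943.351 ms.

943.4 ms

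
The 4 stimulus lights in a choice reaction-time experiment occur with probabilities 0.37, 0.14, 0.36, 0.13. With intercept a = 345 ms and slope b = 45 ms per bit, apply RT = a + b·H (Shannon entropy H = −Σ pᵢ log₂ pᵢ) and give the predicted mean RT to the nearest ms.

Entropy contributions −pᵢ log₂ pᵢ: 0.5307, 0.3971, 0.5306, 0.3826; sum H = 1.8411 bits.
RT = a + bH = 345 + 45·1.8411 = 427.85 ms.

428 ms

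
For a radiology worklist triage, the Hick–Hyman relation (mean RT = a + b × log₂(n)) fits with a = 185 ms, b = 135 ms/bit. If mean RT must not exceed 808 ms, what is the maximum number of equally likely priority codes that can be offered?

24

Set 185 + 135·log₂ n ≤ 808 → log₂ n ≤ (808 − 185)/135 = 4.6148.
So n ≤ 2^4.6148 = 24.502; the largest integer n is 24.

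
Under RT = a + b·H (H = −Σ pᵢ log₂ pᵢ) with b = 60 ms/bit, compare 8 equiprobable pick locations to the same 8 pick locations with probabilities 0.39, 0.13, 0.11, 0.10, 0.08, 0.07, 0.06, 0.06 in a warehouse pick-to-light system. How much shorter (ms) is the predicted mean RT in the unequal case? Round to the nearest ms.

Equiprobable entropy H₀ = log₂ 8 = 3.0000 bits.
Skewed entropy H = −Σ pᵢ log₂ pᵢ = 2.6421 bits.
ΔRT = b·(H₀ − H) = 60 × 0.3579 = 21.48 ms.

21 ms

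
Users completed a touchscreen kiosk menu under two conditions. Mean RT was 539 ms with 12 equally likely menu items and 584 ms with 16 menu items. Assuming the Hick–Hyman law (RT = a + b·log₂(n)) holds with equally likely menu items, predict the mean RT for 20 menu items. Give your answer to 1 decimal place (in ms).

618.9 ms

Fit slope and intercept:
  b = (584 − 539) / (log₂ 16 − log₂ 12) = 45 / (4 − 3.5850) = 108.424 ms/bit
  a = 539 − 108.424 × 3.5850 = 150.304 ms
Then RT(20) = 150.304 + 108.424 × log₂ 20 = 150.304 + 108.424 × 4.3219 ≈ 618.905 ms.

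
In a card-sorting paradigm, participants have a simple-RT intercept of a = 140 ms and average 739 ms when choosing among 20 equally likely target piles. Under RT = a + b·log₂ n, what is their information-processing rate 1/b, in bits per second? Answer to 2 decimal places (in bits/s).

Choice component = 739 − 140 = 599 ms over log₂(20) = 4.3219 bits.
b = 599 / 4.3219 = 138.596 ms/bit, so 1/b = 7.215 bits/s.

7.22 bits/s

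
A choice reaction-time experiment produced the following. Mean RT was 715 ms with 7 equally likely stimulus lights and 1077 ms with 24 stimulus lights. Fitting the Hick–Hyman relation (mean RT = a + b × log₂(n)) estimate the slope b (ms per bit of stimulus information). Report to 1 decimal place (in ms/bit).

b = (RT₂ − RT₁)/(log₂ n₂ − log₂ n₁) = (1077 − 715)/(4.5850 − 2.8074) = 203.644 ms/bit.

203.6 ms/bit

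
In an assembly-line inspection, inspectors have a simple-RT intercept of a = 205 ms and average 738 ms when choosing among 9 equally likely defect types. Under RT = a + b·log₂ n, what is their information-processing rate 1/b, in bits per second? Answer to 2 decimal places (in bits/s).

5.95 bits/s

Choice component = 738 − 205 = 533 ms over log₂(9) = 3.1699 bits.
b = 533 / 3.1699 = 168.143 ms/bit, so 1/b = 5.947 bits/s.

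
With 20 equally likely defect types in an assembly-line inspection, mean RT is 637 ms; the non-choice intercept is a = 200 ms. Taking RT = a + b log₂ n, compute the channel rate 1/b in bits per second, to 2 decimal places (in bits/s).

Choice component = 637 − 200 = 437 ms over log₂(20) = 4.3219 bits.
b = 437 / 4.3219 = 101.112 ms/bit, so 1/b = 9.890 bits/s.

9.89 bits/s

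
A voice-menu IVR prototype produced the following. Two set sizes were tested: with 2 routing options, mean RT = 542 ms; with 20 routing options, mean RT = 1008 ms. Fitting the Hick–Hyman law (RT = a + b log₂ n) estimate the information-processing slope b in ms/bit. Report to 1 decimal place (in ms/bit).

140.3 ms/bit

The slope on a log₂ axis is (1008 − 542) / (4.3219 − 1) = 140.280 ms/bit.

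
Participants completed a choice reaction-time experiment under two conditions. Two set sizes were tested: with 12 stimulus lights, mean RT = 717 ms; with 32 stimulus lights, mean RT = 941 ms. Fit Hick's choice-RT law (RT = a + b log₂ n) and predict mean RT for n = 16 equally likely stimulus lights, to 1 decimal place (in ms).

782.7 ms

Fit slope and intercept:
  b = (941 − 717) / (log₂ 32 − log₂ 12) = 224 / (5 − 3.5850) = 158.300 ms/bit
  a = 717 − 158.300 × 3.5850 = 149.502 ms
Then RT(16) = 149.502 + 158.300 × log₂ 16 = 149.502 + 158.300 × 4 ≈ 782.700 ms.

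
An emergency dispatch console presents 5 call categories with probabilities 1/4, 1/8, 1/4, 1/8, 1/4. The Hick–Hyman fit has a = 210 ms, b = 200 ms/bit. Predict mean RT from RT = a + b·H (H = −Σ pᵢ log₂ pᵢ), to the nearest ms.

660 ms

Each term −pᵢ log₂ pᵢ: 0.25·2 + 0.125·3 + 0.25·2 + 0.125·3 + 0.25·2; summed, H = 2.250 bits.
Mean RT = a + bH = 210 + 200·2.250 = 660.00 ms.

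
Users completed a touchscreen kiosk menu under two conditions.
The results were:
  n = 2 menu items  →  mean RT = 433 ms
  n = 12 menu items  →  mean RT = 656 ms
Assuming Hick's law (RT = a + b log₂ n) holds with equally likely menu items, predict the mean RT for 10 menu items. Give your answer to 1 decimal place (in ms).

With log₂ n on the abscissa the relation is linear; from the two conditions:
  b = (656 − 433) / (log₂ 12 − log₂ 2) = 223 / (3.5850 − 1) = 86.268 ms/bit
  a = 433 − 86.268 × 1 = 346.732 ms
Then RT(10) = 346.732 + 86.268 × log₂ 10 = 346.732 + 86.268 × 3.3219 ≈ 633.309 ms.

633.3 ms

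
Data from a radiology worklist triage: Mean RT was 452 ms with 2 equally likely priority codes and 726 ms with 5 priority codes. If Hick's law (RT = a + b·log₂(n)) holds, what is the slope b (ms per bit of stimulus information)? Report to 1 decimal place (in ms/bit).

b = (RT₂ − RT₁)/(log₂ n₂ − log₂ n₁) = (726 − 452)/(2.3219 − 1) = 207.273 ms/bit.

207.3 ms/bit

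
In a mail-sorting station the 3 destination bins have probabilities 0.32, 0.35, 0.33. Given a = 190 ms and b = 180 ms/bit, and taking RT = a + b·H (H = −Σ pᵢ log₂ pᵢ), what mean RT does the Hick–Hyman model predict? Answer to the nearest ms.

H = 0.32·log₂(1/0.32) + 0.35·log₂(1/0.35) + 0.33·log₂(1/0.33) = 1.5840 bits.
RT = 190 + 180 × 1.5840 = 475.11 ms.

475 ms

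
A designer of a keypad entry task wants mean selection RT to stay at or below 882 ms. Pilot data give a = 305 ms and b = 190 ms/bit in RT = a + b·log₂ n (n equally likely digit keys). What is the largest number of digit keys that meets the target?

8

Information budget: (882 − 305)/190 = 3.0368 bits, so n ≤ 2^3.0368 = 8.207 → at most 8.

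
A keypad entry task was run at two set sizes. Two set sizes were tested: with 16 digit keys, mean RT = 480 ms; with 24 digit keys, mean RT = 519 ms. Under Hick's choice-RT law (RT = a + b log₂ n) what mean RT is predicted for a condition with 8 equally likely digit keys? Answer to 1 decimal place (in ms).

Solve the two-equation system in a and b:
  b = (519 − 480) / (log₂ 24 − log₂ 16) = 39 / (4.5850 − 4) = 66.671 ms/bit
  a = 480 − 66.671 × 4 = 213.316 ms
Then RT(8) = 213.316 + 66.671 × log₂ 8 = 213.316 + 66.671 × 3 ≈ 413.329 ms.

413.3 ms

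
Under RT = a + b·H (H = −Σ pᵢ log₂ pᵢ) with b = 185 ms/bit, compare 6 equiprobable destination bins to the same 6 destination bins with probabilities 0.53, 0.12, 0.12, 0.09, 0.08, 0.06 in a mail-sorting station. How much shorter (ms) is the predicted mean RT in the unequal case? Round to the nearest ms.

Equiprobable entropy H₀ = log₂ 6 = 2.5850 bits.
Skewed entropy H = −Σ pᵢ log₂ pᵢ = 2.0673 bits.
ΔRT = b·(H₀ − H) = 185 × 0.5177 = 95.77 ms.

96 ms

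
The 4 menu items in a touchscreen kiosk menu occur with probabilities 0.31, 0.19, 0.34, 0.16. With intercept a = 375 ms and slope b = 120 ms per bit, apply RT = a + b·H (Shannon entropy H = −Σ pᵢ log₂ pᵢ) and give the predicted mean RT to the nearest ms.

H = 0.31·log₂(1/0.31) + 0.19·log₂(1/0.19) + 0.34·log₂(1/0.34) + 0.16·log₂(1/0.16) = 1.9312 bits.
RT = 375 + 120 × 1.9312 = 606.75 ms.

607 ms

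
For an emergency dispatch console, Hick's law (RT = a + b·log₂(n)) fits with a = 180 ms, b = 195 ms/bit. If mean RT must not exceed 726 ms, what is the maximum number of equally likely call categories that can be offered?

Set 180 + 195·log₂ n ≤ 726 → log₂ n ≤ (726 − 180)/195 = 2.8000.
So n ≤ 2^2.8000 = 6.964; the largest integer n is 6.

6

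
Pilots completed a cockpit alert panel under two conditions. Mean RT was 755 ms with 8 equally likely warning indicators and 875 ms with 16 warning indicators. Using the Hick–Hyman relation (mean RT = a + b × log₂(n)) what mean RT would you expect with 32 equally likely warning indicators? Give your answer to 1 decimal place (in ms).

RT is linear in log₂ n, so two points fix the line:
  b = (875 − 755) / (log₂ 16 − log₂ 8) = 120 / (4 − 3) = 120.000 ms/bit
  a = 755 − 120.000 × 3 = 395.000 ms
Then RT(32) = 395.000 + 120.000 × log₂ 32 = 395.000 + 120.000 × 5 ≈ 995.000 ms.

995.0 ms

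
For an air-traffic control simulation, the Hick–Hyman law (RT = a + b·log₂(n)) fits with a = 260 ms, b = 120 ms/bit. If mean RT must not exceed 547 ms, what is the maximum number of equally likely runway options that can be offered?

120·log₂ n ≤ 547 − 260 = 287, giving log₂ n ≤ 2.3917 and n ≤ 5.248. The largest whole number is 5.

5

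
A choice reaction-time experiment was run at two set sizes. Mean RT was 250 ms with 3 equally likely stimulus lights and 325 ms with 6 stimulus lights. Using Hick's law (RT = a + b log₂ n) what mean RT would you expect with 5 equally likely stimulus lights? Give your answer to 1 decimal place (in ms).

305.3 ms

Solve the two-equation system in a and b:
  b = (325 − 250) / (log₂ 6 − log₂ 3) = 75 / (2.5850 − 1.5850) = 75.000 ms/bit
  a = 250 − 75.000 × 1.5850 = 131.128 ms
Then RT(5) = 131.128 + 75.000 × log₂ 5 = 131.128 + 75.000 × 2.3219 ≈ 305.272 ms.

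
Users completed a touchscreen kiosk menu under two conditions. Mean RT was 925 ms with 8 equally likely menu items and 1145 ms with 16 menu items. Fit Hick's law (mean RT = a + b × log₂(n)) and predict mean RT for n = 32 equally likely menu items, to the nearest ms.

RT is linear in log₂ n, so two points fix the line:
  b = (1145 − 925) / (log₂ 16 − log₂ 8) = 220 / (4 − 3) = 220 ms/bit
  a = 925 − 220 × 3 = 265 ms
Then RT(32) = 265 + 220 × log₂ 32 = 265 + 220 × 5 ≈ 1365.000 ms.

1365 ms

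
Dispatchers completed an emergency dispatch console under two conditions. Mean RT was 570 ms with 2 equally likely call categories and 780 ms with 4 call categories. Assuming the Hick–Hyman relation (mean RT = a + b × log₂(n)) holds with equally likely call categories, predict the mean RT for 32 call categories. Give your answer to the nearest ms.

Fit slope and intercept:
  b = (780 − 570) / (log₂ 4 − log₂ 2) = 210 / (2 − 1) = 210 ms/bit
  a = 570 − 210 × 1 = 360 ms
Then RT(32) = 360 + 210 × log₂ 32 = 360 + 210 × 5 ≈ 1410.000 ms.

1410 ms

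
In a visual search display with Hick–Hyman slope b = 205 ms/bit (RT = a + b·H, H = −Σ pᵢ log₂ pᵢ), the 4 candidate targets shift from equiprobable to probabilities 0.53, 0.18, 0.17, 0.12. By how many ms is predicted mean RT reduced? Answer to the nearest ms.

55 ms

Equiprobable entropy H₀ = log₂ 4 = 2.0000 bits.
Skewed entropy H = −Σ pᵢ log₂ pᵢ = 1.7324 bits.
ΔRT = b·(H₀ − H) = 205 × 0.2676 = 54.86 ms.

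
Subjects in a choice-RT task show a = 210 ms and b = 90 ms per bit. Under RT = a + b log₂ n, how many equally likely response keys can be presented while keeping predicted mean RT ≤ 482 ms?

90·log₂ n ≤ 482 − 210 = 272, giving log₂ n ≤ 3.0222 and n ≤ 8.124. The largest whole number is 8.

8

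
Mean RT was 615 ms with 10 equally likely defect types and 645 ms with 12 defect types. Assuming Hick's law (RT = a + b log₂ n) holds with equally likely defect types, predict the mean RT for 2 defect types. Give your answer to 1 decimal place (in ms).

Fit slope and intercept:
  b = (645 − 615) / (log₂ 12 − log₂ 10) = 30 / (3.5850 − 3.3219) = 114.054 ms/bit
  a = 615 − 114.054 × 3.3219 = 236.122 ms
Then RT(2) = 236.122 + 114.054 × log₂ 2 = 236.122 + 114.054 × 1 ≈ 350.176 ms.

350.2 ms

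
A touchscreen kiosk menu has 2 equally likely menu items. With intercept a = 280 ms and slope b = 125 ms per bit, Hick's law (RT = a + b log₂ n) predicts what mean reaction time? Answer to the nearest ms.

405 ms

log₂(2) = 1 bits, so RT = 280 + 125 × 1 ≈ 405.000 ms.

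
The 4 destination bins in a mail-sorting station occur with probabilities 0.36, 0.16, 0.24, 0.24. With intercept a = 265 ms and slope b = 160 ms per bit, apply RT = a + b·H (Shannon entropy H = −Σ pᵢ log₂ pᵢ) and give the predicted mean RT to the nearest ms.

H = 0.36·log₂(1/0.36) + 0.16·log₂(1/0.16) + 0.24·log₂(1/0.24) + 0.24·log₂(1/0.24) = 1.9419 bits.
RT = 265 + 160 × 1.9419 = 575.70 ms.

576 ms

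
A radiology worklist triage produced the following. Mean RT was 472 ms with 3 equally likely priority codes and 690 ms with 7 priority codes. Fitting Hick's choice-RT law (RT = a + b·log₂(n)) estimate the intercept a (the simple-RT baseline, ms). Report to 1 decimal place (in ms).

189.3 ms

Slope: b = (690 − 472) / (log₂ 7 − log₂ 3) = 218/1.2224 = 178.339 ms/bit.
Intercept: a = 472 − 178.339·log₂(3) = 189.340 ms.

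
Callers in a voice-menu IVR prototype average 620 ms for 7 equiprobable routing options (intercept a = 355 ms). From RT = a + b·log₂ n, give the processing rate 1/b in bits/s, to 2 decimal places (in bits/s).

10.59 bits/s

b = (620 − 355)/log₂ 7 = 265/2.8074 = 94.395 ms per bit = 0.09439 s/bit; the reciprocal is 10.594 bits/s.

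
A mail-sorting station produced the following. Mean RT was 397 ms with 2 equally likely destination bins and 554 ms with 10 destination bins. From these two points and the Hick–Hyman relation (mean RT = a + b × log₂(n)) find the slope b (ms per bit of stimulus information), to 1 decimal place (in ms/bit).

67.6 ms/bit

The slope on a log₂ axis is (554 − 397) / (3.3219 − 1) = 67.616 ms/bit.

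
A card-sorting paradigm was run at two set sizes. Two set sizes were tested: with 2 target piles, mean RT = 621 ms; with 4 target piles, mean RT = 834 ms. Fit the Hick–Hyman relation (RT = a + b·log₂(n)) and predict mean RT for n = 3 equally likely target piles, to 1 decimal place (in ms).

745.6 ms

With log₂ n on the abscissa the relation is linear; from the two conditions:
  b = (834 − 621) / (log₂ 4 − log₂ 2) = 213 / (2 − 1) = 213.000 ms/bit
  a = 621 − 213.000 × 1 = 408.000 ms
Then RT(3) = 408.000 + 213.000 × log₂ 3 = 408.000 + 213.000 × 1.5850 ≈ 745.597 ms.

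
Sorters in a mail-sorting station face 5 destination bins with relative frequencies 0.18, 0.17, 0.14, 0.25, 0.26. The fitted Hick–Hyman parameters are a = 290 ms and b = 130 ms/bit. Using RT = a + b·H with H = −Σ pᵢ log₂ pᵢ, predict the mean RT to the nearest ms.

Entropy contributions −pᵢ log₂ pᵢ: 0.4453, 0.4346, 0.3971, 0.5000, 0.5053; sum H = 2.2823 bits.
RT = a + bH = 290 + 130·2.2823 = 586.70 ms.

587 ms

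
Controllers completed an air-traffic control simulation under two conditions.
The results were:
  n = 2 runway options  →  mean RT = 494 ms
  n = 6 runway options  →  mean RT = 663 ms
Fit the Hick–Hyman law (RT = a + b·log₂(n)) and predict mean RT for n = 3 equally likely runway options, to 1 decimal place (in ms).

Fit slope and intercept:
  b = (663 − 494) / (log₂ 6 − log₂ 2) = 169 / (2.5850 − 1) = 106.627 ms/bit
  a = 494 − 106.627 × 1 = 387.373 ms
Then RT(3) = 387.373 + 106.627 × log₂ 3 = 387.373 + 106.627 × 1.5850 ≈ 556.373 ms.

556.4 ms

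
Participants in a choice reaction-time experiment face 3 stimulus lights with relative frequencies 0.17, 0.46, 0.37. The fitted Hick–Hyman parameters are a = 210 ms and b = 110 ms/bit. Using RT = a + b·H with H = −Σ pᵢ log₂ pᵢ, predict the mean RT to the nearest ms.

Entropy contributions −pᵢ log₂ pᵢ: 0.4346, 0.5153, 0.5307; sum H = 1.4807 bits.
RT = a + bH = 210 + 110·1.4807 = 372.87 ms.

373 ms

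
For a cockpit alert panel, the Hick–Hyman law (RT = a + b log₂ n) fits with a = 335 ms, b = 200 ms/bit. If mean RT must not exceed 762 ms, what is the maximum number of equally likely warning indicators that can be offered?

200·log₂ n ≤ 762 − 335 = 427, giving log₂ n ≤ 2.1350 and n ≤ 4.392. The largest whole number is 4.

4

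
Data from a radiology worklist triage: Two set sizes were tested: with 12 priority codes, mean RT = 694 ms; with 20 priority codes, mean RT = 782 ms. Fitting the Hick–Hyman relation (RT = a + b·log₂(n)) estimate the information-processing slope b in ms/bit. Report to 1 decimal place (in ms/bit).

119.4 ms/bit

Slope: b = (782 − 694) / (log₂ 20 − log₂ 12) = 88/0.7370 = 119.409 ms/bit.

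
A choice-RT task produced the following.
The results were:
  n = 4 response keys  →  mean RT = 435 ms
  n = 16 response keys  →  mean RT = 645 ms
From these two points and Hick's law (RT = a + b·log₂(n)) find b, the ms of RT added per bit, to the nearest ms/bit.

105 ms/bit

b = (RT₂ − RT₁)/(log₂ n₂ − log₂ n₁) = (645 − 435)/(4 − 2) = 105 ms/bit.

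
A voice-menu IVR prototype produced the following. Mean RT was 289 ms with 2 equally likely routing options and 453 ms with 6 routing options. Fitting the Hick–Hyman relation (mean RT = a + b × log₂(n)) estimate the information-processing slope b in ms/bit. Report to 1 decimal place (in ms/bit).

103.5 ms/bit

The slope on a log₂ axis is (453 − 289) / (2.5850 − 1) = 103.472 ms/bit.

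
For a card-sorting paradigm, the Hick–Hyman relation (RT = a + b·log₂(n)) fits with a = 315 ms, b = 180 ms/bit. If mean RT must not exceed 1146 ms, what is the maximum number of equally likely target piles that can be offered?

Set 315 + 180·log₂ n ≤ 1146 → log₂ n ≤ (1146 − 315)/180 = 4.6167.
So n ≤ 2^4.6167 = 24.533; the largest integer n is 24.

24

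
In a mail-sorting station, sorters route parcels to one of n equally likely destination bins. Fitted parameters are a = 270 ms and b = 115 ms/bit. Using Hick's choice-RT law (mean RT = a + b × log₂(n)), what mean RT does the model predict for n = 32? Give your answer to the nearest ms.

845 ms

log₂(32) = 5 bits, so RT = 270 + 115 × 5 ≈ 845.000 ms.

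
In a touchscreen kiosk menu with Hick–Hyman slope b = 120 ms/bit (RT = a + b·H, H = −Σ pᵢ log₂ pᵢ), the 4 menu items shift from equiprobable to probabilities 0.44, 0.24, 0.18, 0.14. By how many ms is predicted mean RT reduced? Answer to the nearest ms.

17 ms

The RT saving is b·ΔH. Equiprobable H₀ = log₂(4) = 2.0000 bits; with the given probabilities H = 1.8577 bits.
b·(H₀ − H) = 120 × (2.0000 − 1.8577) = 17.08 ms.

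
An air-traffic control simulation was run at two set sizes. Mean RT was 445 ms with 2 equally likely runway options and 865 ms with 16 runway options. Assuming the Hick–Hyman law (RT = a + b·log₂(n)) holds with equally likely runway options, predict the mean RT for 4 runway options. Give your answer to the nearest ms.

With log₂ n on the abscissa the relation is linear; from the two conditions:
  b = (865 − 445) / (log₂ 16 − log₂ 2) = 420 / (4 − 1) = 140 ms/bit
  a = 445 − 140 × 1 = 305 ms
Then RT(4) = 305 + 140 × log₂ 4 = 305 + 140 × 2 ≈ 585.000 ms.

585 ms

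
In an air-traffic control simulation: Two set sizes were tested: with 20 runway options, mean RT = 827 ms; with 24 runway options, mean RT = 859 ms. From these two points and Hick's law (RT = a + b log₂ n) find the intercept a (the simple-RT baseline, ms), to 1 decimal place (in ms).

b = (RT₂ − RT₁)/(log₂ n₂ − log₂ n₁) = (859 − 827)/(4.5850 − 4.3219) = 121.657 ms/bit.
Intercept: a = 827 − 121.657·log₂(20) = 301.207 ms.

301.2 ms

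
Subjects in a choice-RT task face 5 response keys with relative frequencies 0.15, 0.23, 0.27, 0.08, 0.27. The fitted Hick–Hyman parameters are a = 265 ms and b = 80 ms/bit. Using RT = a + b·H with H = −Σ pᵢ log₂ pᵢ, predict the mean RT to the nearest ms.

442 ms

H = 0.15·log₂(1/0.15) + 0.23·log₂(1/0.23) + 0.27·log₂(1/0.27) + 0.08·log₂(1/0.08) + 0.27·log₂(1/0.27) = 2.2098 bits.
RT = 265 + 80 × 2.2098 = 441.78 ms.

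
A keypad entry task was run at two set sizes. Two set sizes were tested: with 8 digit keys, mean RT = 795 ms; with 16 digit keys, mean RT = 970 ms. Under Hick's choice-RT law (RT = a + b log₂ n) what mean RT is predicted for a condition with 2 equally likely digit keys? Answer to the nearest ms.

Solve the two-equation system in a and b:
  b = (970 − 795) / (log₂ 16 − log₂ 8) = 175 / (4 − 3) = 175 ms/bit
  a = 795 − 175 × 3 = 270 ms
Then RT(2) = 270 + 175 × log₂ 2 = 270 + 175 × 1 ≈ 445.000 ms.

445 ms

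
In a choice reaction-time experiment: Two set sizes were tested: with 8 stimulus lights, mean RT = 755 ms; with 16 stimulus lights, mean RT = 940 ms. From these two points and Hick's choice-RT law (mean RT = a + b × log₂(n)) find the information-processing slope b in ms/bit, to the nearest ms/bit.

185 ms/bit

b = (RT₂ − RT₁)/(log₂ n₂ − log₂ n₁) = (940 − 755)/(4 − 3) = 185 ms/bit.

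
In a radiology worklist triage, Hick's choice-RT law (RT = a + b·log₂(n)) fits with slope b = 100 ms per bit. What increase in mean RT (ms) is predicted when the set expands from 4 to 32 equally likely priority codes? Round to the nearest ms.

300 ms

ΔRT = (a + b log₂ n₂) − (a + b log₂ n₁) = b·(log₂ n₂ − log₂ n₁).
log₂(32) − log₂(4) = log₂(32/4) = log₂(8) = 3.
ΔRT = 100 × 3.0000 = 300.000 ms.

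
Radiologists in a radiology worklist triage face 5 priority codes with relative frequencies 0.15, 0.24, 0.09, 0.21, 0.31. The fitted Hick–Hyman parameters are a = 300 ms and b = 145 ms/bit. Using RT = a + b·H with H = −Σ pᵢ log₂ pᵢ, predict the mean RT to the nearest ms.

H = 0.15·log₂(1/0.15) + 0.24·log₂(1/0.24) + 0.09·log₂(1/0.09) + 0.21·log₂(1/0.21) + 0.31·log₂(1/0.31) = 2.2140 bits.
RT = 300 + 145 × 2.2140 = 621.02 ms.

621 ms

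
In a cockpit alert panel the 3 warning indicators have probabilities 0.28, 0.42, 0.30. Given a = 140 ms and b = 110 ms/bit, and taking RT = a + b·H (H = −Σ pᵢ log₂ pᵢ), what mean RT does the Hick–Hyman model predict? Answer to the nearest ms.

H = 0.28·log₂(1/0.28) + 0.42·log₂(1/0.42) + 0.30·log₂(1/0.30) = 1.5610 bits.
RT = 140 + 110 × 1.5610 = 311.71 ms.

312 ms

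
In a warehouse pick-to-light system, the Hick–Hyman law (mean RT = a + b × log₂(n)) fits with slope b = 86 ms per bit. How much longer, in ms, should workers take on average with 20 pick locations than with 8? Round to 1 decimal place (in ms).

113.7 ms

The intercept a cancels: ΔRT = b·(log₂ n₂ − log₂ n₁) = b·log₂(n₂/n₁).
log₂(20) − log₂(8) = 4.3219 − 3 = 1.3219.
ΔRT = 86 × 1.3219 = 113.686 ms.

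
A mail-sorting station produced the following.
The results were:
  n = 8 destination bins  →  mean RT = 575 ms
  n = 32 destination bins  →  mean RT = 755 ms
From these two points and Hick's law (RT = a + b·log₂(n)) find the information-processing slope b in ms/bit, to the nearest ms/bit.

90 ms/bit

The slope on a log₂ axis is (755 − 575) / (5 − 3) = 90 ms/bit.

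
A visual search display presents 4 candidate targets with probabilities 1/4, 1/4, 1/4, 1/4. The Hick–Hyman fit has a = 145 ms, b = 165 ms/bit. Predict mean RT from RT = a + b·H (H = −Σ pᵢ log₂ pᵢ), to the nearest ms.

475 ms

H = −Σ pᵢ log₂ pᵢ = 0.25·2 + 0.25·2 + 0.25·2 + 0.25·2 = 2.000 bits.
RT = 145 + 165 × 2.000 = 475.00 ms.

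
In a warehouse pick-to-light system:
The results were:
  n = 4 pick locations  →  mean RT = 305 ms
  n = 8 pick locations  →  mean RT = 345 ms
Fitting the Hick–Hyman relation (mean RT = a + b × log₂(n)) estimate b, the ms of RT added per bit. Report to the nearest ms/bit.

b = (RT₂ − RT₁)/(log₂ n₂ − log₂ n₁) = (345 − 305)/(3 − 2) = 40 ms/bit.

40 ms/bit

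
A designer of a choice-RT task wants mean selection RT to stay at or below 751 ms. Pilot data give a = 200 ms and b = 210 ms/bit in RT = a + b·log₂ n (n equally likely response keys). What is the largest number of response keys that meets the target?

210·log₂ n ≤ 751 − 200 = 551, giving log₂ n ≤ 2.6238 and n ≤ 6.164. The largest whole number is 6.

6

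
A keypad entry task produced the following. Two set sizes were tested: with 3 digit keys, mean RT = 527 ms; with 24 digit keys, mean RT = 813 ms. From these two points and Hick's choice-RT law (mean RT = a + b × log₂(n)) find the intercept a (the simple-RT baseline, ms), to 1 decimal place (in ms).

Slope: b = (813 − 527) / (log₂ 24 − log₂ 3) = 286/3.0000 = 95.333 ms/bit.
Intercept: a = 527 − 95.333·log₂(3) = 375.900 ms.

375.9 ms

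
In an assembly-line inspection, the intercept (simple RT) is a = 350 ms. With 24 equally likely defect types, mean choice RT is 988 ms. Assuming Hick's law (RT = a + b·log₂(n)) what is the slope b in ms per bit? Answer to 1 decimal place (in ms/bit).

139.2 ms/bit

b = (988 − 350) / log₂(24) = 638 / 4.5850 = 139.151 ms/bit.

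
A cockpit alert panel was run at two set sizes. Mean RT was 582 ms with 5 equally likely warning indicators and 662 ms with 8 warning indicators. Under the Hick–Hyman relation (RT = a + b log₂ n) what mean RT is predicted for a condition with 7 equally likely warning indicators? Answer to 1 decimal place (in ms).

639.3 ms

With log₂ n on the abscissa the relation is linear; from the two conditions:
  b = (662 − 582) / (log₂ 8 − log₂ 5) = 80 / (3 − 2.3219) = 117.982 ms/bit
  a = 582 − 117.982 × 2.3219 = 308.055 ms
Then RT(7) = 308.055 + 117.982 × log₂ 7 = 308.055 + 117.982 × 2.8074 ≈ 639.271 ms.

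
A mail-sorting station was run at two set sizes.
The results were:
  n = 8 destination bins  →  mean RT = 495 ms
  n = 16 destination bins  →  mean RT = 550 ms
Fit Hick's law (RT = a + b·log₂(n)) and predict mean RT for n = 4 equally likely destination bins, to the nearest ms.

Solve the two-equation system in a and b:
  b = (550 − 495) / (log₂ 16 − log₂ 8) = 55 / (4 − 3) = 55 ms/bit
  a = 495 − 55 × 3 = 330 ms
Then RT(4) = 330 + 55 × log₂ 4 = 330 + 55 × 2 ≈ 440.000 ms.

440 ms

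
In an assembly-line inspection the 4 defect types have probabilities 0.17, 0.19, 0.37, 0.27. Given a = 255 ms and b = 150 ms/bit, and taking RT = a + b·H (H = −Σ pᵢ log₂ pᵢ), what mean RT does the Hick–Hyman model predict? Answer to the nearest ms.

H = 0.17·log₂(1/0.17) + 0.19·log₂(1/0.19) + 0.37·log₂(1/0.37) + 0.27·log₂(1/0.27) = 1.9306 bits.
RT = 255 + 150 × 1.9306 = 544.58 ms.

545 ms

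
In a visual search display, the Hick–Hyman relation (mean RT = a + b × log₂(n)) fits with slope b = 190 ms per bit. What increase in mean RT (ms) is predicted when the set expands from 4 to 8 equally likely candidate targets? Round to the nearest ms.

Only the slope matters, since a is common to both: ΔRT = b·log₂(n₂/n₁).
log₂(8) − log₂(4) = log₂(8/4) = log₂(2) = 1.
ΔRT = 190 × 1.0000 = 190.000 ms.

190 ms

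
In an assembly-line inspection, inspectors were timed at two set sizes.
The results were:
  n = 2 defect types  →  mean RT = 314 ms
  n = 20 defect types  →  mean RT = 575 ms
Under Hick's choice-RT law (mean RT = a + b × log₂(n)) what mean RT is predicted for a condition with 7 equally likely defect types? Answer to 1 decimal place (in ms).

Fit slope and intercept:
  b = (575 − 314) / (log₂ 20 − log₂ 2) = 261 / (4.3219 − 1) = 78.569 ms/bit
  a = 314 − 78.569 × 1 = 235.431 ms
Then RT(7) = 235.431 + 78.569 × log₂ 7 = 235.431 + 78.569 × 2.8074 ≈ 456.002 ms.

456.0 ms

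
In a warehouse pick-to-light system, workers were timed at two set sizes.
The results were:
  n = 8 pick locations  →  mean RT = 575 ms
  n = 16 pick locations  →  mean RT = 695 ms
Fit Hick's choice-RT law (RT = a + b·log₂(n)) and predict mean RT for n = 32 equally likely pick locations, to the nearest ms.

With log₂ n on the abscissa the relation is linear; from the two conditions:
  b = (695 − 575) / (log₂ 16 − log₂ 8) = 120 / (4 − 3) = 120 ms/bit
  a = 575 − 120 × 3 = 215 ms
Then RT(32) = 215 + 120 × log₂ 32 = 215 + 120 × 5 ≈ 815.000 ms.

815 ms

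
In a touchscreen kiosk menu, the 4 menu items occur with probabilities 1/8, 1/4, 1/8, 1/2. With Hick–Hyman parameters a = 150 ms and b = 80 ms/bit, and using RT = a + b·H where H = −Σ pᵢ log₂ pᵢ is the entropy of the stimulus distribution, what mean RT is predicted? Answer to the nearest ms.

290 ms

H = −Σ pᵢ log₂ pᵢ = 0.125·3 + 0.25·2 + 0.125·3 + 0.5·1 = 1.750 bits.
RT = 150 + 80 × 1.750 = 290.00 ms.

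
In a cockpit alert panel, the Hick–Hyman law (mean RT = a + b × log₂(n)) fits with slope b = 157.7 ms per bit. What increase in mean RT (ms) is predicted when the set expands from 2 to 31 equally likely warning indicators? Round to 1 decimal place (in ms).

The intercept a cancels: ΔRT = b·(log₂ n₂ − log₂ n₁) = b·log₂(n₂/n₁).
log₂(31) − log₂(2) = 4.9542 − 1 = 3.9542.
ΔRT = 157.7 × 3.9542 = 623.577 ms.

623.6 ms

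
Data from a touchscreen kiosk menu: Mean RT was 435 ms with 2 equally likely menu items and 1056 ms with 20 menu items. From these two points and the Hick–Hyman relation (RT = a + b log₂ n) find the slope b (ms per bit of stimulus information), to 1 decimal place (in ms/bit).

186.9 ms/bit

Slope: b = (1056 − 435) / (log₂ 20 − log₂ 2) = 621/3.3219 = 186.940 ms/bit.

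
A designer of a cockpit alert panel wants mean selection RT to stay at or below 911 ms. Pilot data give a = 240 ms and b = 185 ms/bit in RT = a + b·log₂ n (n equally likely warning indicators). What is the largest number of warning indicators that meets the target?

12

Information budget: (911 − 240)/185 = 3.6270 bits, so n ≤ 2^3.6270 = 12.355 → at most 12.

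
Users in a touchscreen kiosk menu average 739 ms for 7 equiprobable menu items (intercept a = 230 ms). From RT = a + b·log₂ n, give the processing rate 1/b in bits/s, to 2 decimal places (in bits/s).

5.52 bits/s

b = (739 − 230)/log₂ 7 = 509/2.8074 = 181.309 ms per bit = 0.18131 s/bit; the reciprocal is 5.515 bits/s.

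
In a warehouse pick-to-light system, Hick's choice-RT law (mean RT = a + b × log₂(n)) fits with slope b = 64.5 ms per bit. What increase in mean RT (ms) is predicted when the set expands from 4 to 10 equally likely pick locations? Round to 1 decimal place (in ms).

85.3 ms

ΔRT = (a + b log₂ n₂) − (a + b log₂ n₁) = b·(log₂ n₂ − log₂ n₁).
log₂(10) − log₂(4) = 3.3219 − 2 = 1.3219.
ΔRT = 64.5 × 1.3219 = 85.264 ms.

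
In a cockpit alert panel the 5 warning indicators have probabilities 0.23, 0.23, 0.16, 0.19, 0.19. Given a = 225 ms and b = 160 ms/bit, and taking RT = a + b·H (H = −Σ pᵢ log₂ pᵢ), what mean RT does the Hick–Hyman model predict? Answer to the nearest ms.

H = 0.23·log₂(1/0.23) + 0.23·log₂(1/0.23) + 0.16·log₂(1/0.16) + 0.19·log₂(1/0.19) + 0.19·log₂(1/0.19) = 2.3088 bits.
RT = 225 + 160 × 2.3088 = 594.41 ms.

594 ms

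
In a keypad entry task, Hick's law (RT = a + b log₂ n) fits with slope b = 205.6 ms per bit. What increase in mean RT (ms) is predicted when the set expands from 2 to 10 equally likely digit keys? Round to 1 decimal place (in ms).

The intercept a cancels: ΔRT = b·(log₂ n₂ − log₂ n₁) = b·log₂(n₂/n₁).
log₂(10) − log₂(2) = 3.3219 − 1 = 2.3219.
ΔRT = 205.6 × 2.3219 = 477.388 ms.

477.4 ms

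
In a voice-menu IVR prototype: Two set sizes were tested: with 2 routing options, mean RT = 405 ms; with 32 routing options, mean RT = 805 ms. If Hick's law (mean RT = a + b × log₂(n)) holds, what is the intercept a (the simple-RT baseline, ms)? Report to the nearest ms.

305 ms

b = (RT₂ − RT₁)/(log₂ n₂ − log₂ n₁) = (805 − 405)/(5 − 1) = 100 ms/bit.
Intercept: a = 405 − 100·log₂(2) = 305.000 ms.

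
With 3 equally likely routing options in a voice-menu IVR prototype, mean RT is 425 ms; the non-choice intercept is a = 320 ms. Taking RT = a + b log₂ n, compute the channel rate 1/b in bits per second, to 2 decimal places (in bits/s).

b = (425 − 320)/log₂ 3 = 105/1.5850 = 66.248 ms per bit = 0.06625 s/bit; the reciprocal is 15.095 bits/s.

15.09 bits/s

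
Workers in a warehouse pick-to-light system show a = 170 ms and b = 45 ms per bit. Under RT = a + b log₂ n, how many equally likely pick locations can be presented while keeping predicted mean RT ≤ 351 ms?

16

45·log₂ n ≤ 351 − 170 = 181, giving log₂ n ≤ 4.0222 and n ≤ 16.248. The largest whole number is 16.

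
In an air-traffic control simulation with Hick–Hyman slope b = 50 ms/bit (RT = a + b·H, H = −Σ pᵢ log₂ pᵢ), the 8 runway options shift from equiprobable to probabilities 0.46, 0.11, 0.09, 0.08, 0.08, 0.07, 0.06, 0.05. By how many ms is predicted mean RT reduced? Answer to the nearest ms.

The RT saving is b·ΔH. Equiprobable H₀ = log₂(8) = 3.0000 bits; with the given probabilities H = 2.4895 bits.
b·(H₀ − H) = 50 × (3.0000 − 2.4895) = 25.53 ms.

26 ms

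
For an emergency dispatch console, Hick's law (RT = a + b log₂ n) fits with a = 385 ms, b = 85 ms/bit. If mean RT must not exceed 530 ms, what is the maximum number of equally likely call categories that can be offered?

Set 385 + 85·log₂ n ≤ 530 → log₂ n ≤ (530 − 385)/85 = 1.7059.
So n ≤ 2^1.7059 = 3.262; the largest integer n is 3.

3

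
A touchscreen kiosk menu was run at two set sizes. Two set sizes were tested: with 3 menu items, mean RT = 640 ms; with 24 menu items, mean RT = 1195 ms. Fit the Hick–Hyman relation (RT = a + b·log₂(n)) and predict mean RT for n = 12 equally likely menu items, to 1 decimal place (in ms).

1010.0 ms

RT is linear in log₂ n, so two points fix the line:
  b = (1195 − 640) / (log₂ 24 − log₂ 3) = 555 / (4.5850 − 1.5850) = 185.000 ms/bit
  a = 640 − 185.000 × 1.5850 = 346.782 ms
Then RT(12) = 346.782 + 185.000 × log₂ 12 = 346.782 + 185.000 × 3.5850 ≈ 1010.000 ms.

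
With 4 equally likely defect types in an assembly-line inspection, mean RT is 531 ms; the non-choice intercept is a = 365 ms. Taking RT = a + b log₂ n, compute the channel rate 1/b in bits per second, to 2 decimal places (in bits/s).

b = (531 − 365)/log₂ 4 = 166/2 = 83.000 ms per bit = 0.08300 s/bit; the reciprocal is 12.048 bits/s.

12.05 bits/s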